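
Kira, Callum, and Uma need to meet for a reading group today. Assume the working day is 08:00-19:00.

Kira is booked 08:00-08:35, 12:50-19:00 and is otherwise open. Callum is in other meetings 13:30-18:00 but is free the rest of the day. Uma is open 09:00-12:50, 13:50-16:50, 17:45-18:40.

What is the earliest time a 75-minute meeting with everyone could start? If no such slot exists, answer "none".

09:00

Kira free: 08:35-12:50 (invert busy blocks within the working day).
Callum free: 08:00-13:30, 18:00-19:00 (invert busy blocks within the working day).
Uma free: 09:00-12:50, 13:50-16:50, 17:45-18:40.
Kira ∩ Callum: 08:35-12:50.
Kira ∩ Callum ∩ Uma: 09:00-12:50.
Those are the intersection windows.
The first common window of at least 75 minutes is 09:00-12:50, so the earliest start is 09:00.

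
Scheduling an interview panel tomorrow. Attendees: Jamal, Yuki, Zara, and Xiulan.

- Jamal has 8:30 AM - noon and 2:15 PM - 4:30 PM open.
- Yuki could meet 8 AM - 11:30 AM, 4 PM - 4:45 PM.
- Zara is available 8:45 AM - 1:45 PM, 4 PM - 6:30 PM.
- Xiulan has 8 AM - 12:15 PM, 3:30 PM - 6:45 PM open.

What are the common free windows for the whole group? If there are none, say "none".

08:45-11:30, 16:00-16:30

Jamal ∩ Yuki: 08:30-11:30, 16:00-16:30.
Jamal ∩ Yuki ∩ Zara: 08:45-11:30, 16:00-16:30.
Jamal ∩ Yuki ∩ Zara ∩ Xiulan: 08:45-11:30, 16:00-16:30.
Those are the intersection windows.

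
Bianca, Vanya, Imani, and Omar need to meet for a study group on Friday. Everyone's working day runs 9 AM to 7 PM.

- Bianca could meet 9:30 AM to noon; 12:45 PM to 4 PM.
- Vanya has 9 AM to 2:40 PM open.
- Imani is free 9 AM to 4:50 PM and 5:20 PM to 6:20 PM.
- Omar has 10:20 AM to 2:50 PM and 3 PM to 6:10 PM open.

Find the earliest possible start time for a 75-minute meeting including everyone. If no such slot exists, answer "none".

Bianca ∩ Vanya: 09:30-12:00, 12:45-14:40.
Bianca ∩ Vanya ∩ Imani: 09:30-12:00, 12:45-14:40.
Bianca ∩ Vanya ∩ Imani ∩ Omar: 10:20-12:00, 12:45-14:40.
The first common window of at least 75 minutes is 10:20-12:00, so the earliest start is 10:20.

10:20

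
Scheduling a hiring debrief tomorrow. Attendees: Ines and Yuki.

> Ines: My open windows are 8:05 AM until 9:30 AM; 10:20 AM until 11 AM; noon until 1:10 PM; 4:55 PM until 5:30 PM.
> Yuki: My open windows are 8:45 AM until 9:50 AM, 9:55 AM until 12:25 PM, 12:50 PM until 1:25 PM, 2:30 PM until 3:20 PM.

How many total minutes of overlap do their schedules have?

130

Ines ∩ Yuki: 08:45-09:30, 10:20-11:00, 12:00-12:25, 12:50-13:10.
So the common availability across everyone is 08:45-09:30, 10:20-11:00, 12:00-12:25, 12:50-13:10.
Summing the common windows: 45 + 40 + 25 + 20 = 130 minutes.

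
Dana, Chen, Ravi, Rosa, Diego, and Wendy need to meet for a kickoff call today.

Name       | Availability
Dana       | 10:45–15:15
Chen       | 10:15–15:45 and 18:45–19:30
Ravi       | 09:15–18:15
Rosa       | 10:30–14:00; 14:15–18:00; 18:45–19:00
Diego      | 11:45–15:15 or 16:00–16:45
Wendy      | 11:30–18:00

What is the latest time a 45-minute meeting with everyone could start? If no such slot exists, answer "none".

14:30

Dana ∩ Chen: 10:45-15:15.
Dana ∩ Chen ∩ Ravi: 10:45-15:15.
Dana ∩ Chen ∩ Ravi ∩ Rosa: 10:45-14:00, 14:15-15:15.
Dana ∩ Chen ∩ Ravi ∩ Rosa ∩ Diego: 11:45-14:00, 14:15-15:15.
Dana ∩ Chen ∩ Ravi ∩ Rosa ∩ Diego ∩ Wendy: 11:45-14:00, 14:15-15:15.
Those are the intersection windows.
The last common window of at least 45 minutes is 14:15-15:15; a 45-minute meeting can start as late as 14:30 and still end by 15:15.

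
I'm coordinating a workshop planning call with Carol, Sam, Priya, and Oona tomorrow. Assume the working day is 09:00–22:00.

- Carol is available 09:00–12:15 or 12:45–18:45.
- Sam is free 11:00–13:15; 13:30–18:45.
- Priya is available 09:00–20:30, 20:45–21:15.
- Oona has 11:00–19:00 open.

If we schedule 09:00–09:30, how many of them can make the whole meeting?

Carol and Priya can make the full 09:00-09:30 slot — that's 2.

2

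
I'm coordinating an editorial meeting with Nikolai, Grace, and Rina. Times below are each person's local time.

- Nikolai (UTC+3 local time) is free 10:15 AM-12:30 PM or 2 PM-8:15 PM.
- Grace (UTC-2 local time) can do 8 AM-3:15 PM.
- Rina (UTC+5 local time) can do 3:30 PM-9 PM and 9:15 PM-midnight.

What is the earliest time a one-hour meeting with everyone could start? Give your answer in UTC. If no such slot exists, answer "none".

Nikolai in UTC: 07:15-09:30, 11:00-17:15 (subtract 3h to convert from UTC+3).
Grace in UTC: 10:00-17:15 (add 2h to convert from UTC-2).
Rina in UTC: 10:30-16:00, 16:15-19:00 (subtract 5h to convert from UTC+5).
Nikolai ∩ Grace: 11:00-17:15.
Nikolai ∩ Grace ∩ Rina: 11:00-16:00, 16:15-17:15.
The first common window of at least 60 minutes is 11:00-16:00, so the earliest start is 11:00.

11:00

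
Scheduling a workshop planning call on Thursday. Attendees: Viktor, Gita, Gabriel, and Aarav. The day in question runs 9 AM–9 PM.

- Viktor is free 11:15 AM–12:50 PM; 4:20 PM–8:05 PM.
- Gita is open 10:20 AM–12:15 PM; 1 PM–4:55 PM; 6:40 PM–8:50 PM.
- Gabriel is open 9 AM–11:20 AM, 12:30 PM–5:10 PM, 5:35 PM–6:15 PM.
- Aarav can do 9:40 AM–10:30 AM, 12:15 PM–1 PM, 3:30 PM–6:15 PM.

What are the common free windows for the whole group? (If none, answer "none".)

16:20-16:55

Viktor ∩ Gita: 11:15-12:15, 16:20-16:55, 18:40-20:05.
Viktor ∩ Gita ∩ Gabriel: 11:15-11:20, 16:20-16:55.
Viktor ∩ Gita ∩ Gabriel ∩ Aarav: 16:20-16:55.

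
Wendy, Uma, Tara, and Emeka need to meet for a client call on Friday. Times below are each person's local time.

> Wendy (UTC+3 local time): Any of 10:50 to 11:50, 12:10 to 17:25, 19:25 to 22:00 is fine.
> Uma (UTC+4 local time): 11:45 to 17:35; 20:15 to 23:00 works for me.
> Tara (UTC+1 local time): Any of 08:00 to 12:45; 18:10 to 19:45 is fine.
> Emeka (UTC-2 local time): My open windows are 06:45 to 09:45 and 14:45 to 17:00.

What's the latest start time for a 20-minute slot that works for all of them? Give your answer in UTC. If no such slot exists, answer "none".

Wendy in UTC: 07:50-08:50, 09:10-14:25, 16:25-19:00 (subtract 3h to convert from UTC+3).
Uma in UTC: 07:45-13:35, 16:15-19:00 (subtract 4h to convert from UTC+4).
Tara in UTC: 07:00-11:45, 17:10-18:45 (subtract 1h to convert from UTC+1).
Emeka in UTC: 08:45-11:45, 16:45-19:00 (add 2h to convert from UTC-2).
Wendy ∩ Uma: 07:50-08:50, 09:10-13:35, 16:25-19:00.
Wendy ∩ Uma ∩ Tara: 07:50-08:50, 09:10-11:45, 17:10-18:45.
Wendy ∩ Uma ∩ Tara ∩ Emeka: 08:45-08:50, 09:10-11:45, 17:10-18:45.
The last common window of at least 20 minutes is 17:10-18:45; a 20-minute meeting can start as late as 18:25 and still end by 18:45.

18:25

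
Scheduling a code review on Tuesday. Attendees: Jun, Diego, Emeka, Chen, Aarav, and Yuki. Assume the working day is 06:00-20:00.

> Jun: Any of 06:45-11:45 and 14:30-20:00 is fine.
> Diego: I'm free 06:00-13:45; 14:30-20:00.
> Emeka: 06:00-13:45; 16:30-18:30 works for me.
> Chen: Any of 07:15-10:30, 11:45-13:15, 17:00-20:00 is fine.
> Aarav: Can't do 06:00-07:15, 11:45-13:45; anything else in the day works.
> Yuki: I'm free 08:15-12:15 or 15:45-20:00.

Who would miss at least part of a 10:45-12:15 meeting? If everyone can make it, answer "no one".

Aarav, Chen, Jun

Jun free: 06:45-11:45, 14:30-20:00.
Diego free: 06:00-13:45, 14:30-20:00.
Emeka free: 06:00-13:45, 16:30-18:30.
Chen free: 07:15-10:30, 11:45-13:15, 17:00-20:00.
Aarav free: 07:15-11:45, 13:45-20:00 (invert busy blocks within the working day).
Yuki free: 08:15-12:15, 15:45-20:00.
Jun: not fully free for 10:45-12:15. Diego: free for 10:45-12:15. Emeka: free for 10:45-12:15. Chen: not fully free for 10:45-12:15. Aarav: not fully free for 10:45-12:15. Yuki: free for 10:45-12:15.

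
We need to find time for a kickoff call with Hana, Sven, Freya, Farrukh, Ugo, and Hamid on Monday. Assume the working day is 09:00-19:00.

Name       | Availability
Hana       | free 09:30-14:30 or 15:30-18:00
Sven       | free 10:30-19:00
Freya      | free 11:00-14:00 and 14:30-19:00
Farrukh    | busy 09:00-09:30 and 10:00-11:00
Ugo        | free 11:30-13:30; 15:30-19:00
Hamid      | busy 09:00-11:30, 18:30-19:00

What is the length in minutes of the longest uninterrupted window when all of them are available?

150

Hana free: 09:30-14:30, 15:30-18:00.
Sven free: 10:30-19:00.
Freya free: 11:00-14:00, 14:30-19:00.
Farrukh free: 09:30-10:00, 11:00-19:00 (invert busy blocks within the working day).
Ugo free: 11:30-13:30, 15:30-19:00.
Hamid free: 11:30-18:30 (invert busy blocks within the working day).
Hana ∩ Sven: 10:30-14:30, 15:30-18:00.
Hana ∩ Sven ∩ Freya: 11:00-14:00, 15:30-18:00.
Hana ∩ Sven ∩ Freya ∩ Farrukh: 11:00-14:00, 15:30-18:00.
Hana ∩ Sven ∩ Freya ∩ Farrukh ∩ Ugo: 11:30-13:30, 15:30-18:00.
Hana ∩ Sven ∩ Freya ∩ Farrukh ∩ Ugo ∩ Hamid: 11:30-13:30, 15:30-18:00.
The longest is 15:30-18:00 at 150 minutes.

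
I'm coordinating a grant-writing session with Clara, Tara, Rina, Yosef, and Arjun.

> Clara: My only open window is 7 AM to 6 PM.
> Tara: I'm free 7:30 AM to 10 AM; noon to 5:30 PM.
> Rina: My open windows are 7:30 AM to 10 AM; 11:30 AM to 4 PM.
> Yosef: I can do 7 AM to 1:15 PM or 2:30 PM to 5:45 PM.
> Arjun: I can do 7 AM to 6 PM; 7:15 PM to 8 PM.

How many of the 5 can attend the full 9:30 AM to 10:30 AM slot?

Clara, Yosef, and Arjun can make the full 09:30-10:30 slot — that's 3.

3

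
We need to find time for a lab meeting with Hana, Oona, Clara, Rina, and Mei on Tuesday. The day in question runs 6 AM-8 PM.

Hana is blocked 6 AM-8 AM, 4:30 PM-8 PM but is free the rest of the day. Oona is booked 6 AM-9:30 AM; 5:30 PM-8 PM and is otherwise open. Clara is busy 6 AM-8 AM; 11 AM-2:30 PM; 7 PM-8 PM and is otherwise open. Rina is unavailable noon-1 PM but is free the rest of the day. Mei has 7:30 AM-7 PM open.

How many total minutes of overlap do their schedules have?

Hana free: 08:00-16:30 (invert busy blocks within the working day).
Oona free: 09:30-17:30 (invert busy blocks within the working day).
Clara free: 08:00-11:00, 14:30-19:00 (invert busy blocks within the working day).
Rina free: 06:00-12:00, 13:00-20:00 (invert busy blocks within the working day).
Mei free: 07:30-19:00.
Hana ∩ Oona: 09:30-16:30.
Hana ∩ Oona ∩ Clara: 09:30-11:00, 14:30-16:30.
Hana ∩ Oona ∩ Clara ∩ Rina: 09:30-11:00, 14:30-16:30.
Hana ∩ Oona ∩ Clara ∩ Rina ∩ Mei: 09:30-11:00, 14:30-16:30.
Summing the common windows: 90 + 120 = 210 minutes.

210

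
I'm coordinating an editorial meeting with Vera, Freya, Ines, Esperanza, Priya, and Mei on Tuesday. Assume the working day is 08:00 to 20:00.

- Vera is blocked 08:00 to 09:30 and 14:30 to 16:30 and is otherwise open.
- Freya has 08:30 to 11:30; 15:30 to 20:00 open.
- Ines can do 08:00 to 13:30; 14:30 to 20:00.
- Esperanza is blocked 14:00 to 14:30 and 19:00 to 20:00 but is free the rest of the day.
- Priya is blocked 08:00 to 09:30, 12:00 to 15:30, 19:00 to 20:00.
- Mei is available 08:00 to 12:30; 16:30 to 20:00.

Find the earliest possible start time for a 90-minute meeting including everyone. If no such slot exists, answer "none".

Vera free: 09:30-14:30, 16:30-20:00 (invert busy blocks within the working day).
Freya free: 08:30-11:30, 15:30-20:00.
Ines free: 08:00-13:30, 14:30-20:00.
Esperanza free: 08:00-14:00, 14:30-19:00 (invert busy blocks within the working day).
Priya free: 09:30-12:00, 15:30-19:00 (invert busy blocks within the working day).
Mei free: 08:00-12:30, 16:30-20:00.
Vera ∩ Freya: 09:30-11:30, 16:30-20:00.
Vera ∩ Freya ∩ Ines: 09:30-11:30, 16:30-20:00.
Vera ∩ Freya ∩ Ines ∩ Esperanza: 09:30-11:30, 16:30-19:00.
Vera ∩ Freya ∩ Ines ∩ Esperanza ∩ Priya: 09:30-11:30, 16:30-19:00.
Vera ∩ Freya ∩ Ines ∩ Esperanza ∩ Priya ∩ Mei: 09:30-11:30, 16:30-19:00.
Those are the intersection windows.
The first common window of at least 90 minutes is 09:30-11:30, so the earliest start is 09:30.

09:30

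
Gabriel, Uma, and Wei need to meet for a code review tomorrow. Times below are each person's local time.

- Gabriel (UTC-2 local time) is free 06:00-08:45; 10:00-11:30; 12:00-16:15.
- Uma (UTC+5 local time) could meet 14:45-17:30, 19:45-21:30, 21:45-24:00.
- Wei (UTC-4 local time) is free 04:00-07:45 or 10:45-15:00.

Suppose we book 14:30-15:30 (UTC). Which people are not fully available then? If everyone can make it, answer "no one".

Gabriel in UTC: 08:00-10:45, 12:00-13:30, 14:00-18:15 (add 2h to convert from UTC-2).
Uma in UTC: 09:45-12:30, 14:45-16:30, 16:45-19:00 (subtract 5h to convert from UTC+5).
Wei in UTC: 08:00-11:45, 14:45-19:00 (add 4h to convert from UTC-4).
Gabriel: free for 14:30-15:30. Uma: not fully free for 14:30-15:30. Wei: not fully free for 14:30-15:30.

Uma, Wei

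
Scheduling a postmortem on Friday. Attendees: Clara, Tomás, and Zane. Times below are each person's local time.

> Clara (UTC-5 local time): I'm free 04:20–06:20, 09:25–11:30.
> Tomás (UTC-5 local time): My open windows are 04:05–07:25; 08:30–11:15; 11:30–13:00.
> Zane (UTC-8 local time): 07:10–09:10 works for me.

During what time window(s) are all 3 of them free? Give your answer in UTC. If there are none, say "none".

15:10-16:15

Clara in UTC: 09:20-11:20, 14:25-16:30 (add 5h to convert from UTC-5).
Tomás in UTC: 09:05-12:25, 13:30-16:15, 16:30-18:00 (add 5h to convert from UTC-5).
Zane in UTC: 15:10-17:10 (add 8h to convert from UTC-8).
Clara ∩ Tomás: 09:20-11:20, 14:25-16:15.
Clara ∩ Tomás ∩ Zane: 15:10-16:15.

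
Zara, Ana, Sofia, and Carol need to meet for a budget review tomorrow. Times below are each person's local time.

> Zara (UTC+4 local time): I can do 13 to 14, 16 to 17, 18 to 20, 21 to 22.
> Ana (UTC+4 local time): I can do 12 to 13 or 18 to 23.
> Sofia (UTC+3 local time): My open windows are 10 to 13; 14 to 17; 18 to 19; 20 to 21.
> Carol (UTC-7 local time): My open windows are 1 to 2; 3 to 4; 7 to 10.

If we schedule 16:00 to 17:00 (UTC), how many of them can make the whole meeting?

Zara in UTC: 09:00-10:00, 12:00-13:00, 14:00-16:00, 17:00-18:00 (subtract 4h to convert from UTC+4).
Ana in UTC: 08:00-09:00, 14:00-19:00 (subtract 4h to convert from UTC+4).
Sofia in UTC: 07:00-10:00, 11:00-14:00, 15:00-16:00, 17:00-18:00 (subtract 3h to convert from UTC+3).
Carol in UTC: 08:00-09:00, 10:00-11:00, 14:00-17:00 (add 7h to convert from UTC-7).
Ana and Carol can make the full 16:00-17:00 slot — that's 2.

2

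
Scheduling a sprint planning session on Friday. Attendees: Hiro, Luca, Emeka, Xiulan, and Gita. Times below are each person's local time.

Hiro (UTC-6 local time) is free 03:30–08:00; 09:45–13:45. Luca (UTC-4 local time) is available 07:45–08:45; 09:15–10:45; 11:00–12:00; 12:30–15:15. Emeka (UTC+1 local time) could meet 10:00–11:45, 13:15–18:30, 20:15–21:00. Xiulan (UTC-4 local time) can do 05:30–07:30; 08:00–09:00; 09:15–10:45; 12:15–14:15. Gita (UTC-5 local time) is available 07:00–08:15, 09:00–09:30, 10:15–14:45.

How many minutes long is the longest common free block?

60

Hiro in UTC: 09:30-14:00, 15:45-19:45 (add 6h to convert from UTC-6).
Luca in UTC: 11:45-12:45, 13:15-14:45, 15:00-16:00, 16:30-19:15 (add 4h to convert from UTC-4).
Emeka in UTC: 09:00-10:45, 12:15-17:30, 19:15-20:00 (subtract 1h to convert from UTC+1).
Xiulan in UTC: 09:30-11:30, 12:00-13:00, 13:15-14:45, 16:15-18:15 (add 4h to convert from UTC-4).
Gita in UTC: 12:00-13:15, 14:00-14:30, 15:15-19:45 (add 5h to convert from UTC-5).
Hiro ∩ Luca: 11:45-12:45, 13:15-14:00, 15:45-16:00, 16:30-19:15.
Hiro ∩ Luca ∩ Emeka: 12:15-12:45, 13:15-14:00, 15:45-16:00, 16:30-17:30.
Hiro ∩ Luca ∩ Emeka ∩ Xiulan: 12:15-12:45, 13:15-14:00, 16:30-17:30.
Hiro ∩ Luca ∩ Emeka ∩ Xiulan ∩ Gita: 12:15-12:45, 16:30-17:30.
The longest is 16:30-17:30 at 60 minutes.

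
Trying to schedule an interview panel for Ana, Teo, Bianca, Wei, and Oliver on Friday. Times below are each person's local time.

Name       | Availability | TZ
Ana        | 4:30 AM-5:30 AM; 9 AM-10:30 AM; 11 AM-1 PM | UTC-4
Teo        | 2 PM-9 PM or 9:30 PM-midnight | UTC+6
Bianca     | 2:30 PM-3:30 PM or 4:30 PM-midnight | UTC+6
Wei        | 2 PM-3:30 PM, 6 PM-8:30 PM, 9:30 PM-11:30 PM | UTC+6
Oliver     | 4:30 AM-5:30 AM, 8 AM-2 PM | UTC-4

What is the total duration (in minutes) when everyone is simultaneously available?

Ana in UTC: 08:30-09:30, 13:00-14:30, 15:00-17:00 (add 4h to convert from UTC-4).
Teo in UTC: 08:00-15:00, 15:30-18:00 (subtract 6h to convert from UTC+6).
Bianca in UTC: 08:30-09:30, 10:30-18:00 (subtract 6h to convert from UTC+6).
Wei in UTC: 08:00-09:30, 12:00-14:30, 15:30-17:30 (subtract 6h to convert from UTC+6).
Oliver in UTC: 08:30-09:30, 12:00-18:00 (add 4h to convert from UTC-4).
Ana ∩ Teo: 08:30-09:30, 13:00-14:30, 15:30-17:00.
Ana ∩ Teo ∩ Bianca: 08:30-09:30, 13:00-14:30, 15:30-17:00.
Ana ∩ Teo ∩ Bianca ∩ Wei: 08:30-09:30, 13:00-14:30, 15:30-17:00.
Ana ∩ Teo ∩ Bianca ∩ Wei ∩ Oliver: 08:30-09:30, 13:00-14:30, 15:30-17:00.
So the common availability across everyone is 08:30-09:30, 13:00-14:30, 15:30-17:00.
Summing the common windows: 60 + 90 + 90 = 240 minutes.

240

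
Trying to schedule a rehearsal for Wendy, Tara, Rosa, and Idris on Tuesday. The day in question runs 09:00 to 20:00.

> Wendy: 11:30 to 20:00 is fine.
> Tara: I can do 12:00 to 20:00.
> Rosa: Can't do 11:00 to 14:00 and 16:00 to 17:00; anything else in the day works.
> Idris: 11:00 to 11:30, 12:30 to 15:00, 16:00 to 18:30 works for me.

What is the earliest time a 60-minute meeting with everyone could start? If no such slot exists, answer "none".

14:00

Wendy free: 11:30-20:00.
Tara free: 12:00-20:00.
Rosa free: 09:00-11:00, 14:00-16:00, 17:00-20:00 (invert busy blocks within the working day).
Idris free: 11:00-11:30, 12:30-15:00, 16:00-18:30.
Wendy ∩ Tara: 12:00-20:00.
Wendy ∩ Tara ∩ Rosa: 14:00-16:00, 17:00-20:00.
Wendy ∩ Tara ∩ Rosa ∩ Idris: 14:00-15:00, 17:00-18:30.
The first common window of at least 60 minutes is 14:00-15:00, so the earliest start is 14:00.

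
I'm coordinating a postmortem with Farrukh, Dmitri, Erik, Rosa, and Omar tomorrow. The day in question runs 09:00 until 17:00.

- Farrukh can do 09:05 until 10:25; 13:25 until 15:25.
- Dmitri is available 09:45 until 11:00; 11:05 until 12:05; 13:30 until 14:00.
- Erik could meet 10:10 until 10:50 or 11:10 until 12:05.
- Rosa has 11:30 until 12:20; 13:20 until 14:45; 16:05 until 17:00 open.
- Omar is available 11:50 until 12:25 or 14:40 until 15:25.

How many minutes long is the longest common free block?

Farrukh ∩ Dmitri: 09:45-10:25, 13:30-14:00.
Farrukh ∩ Dmitri ∩ Erik: 10:10-10:25.
Farrukh ∩ Dmitri ∩ Erik ∩ Rosa: ∅.
Farrukh ∩ Dmitri ∩ Erik ∩ Rosa ∩ Omar: ∅.
There is no time when everyone is free.
No common window exists, so the longest block is 0 minutes.

0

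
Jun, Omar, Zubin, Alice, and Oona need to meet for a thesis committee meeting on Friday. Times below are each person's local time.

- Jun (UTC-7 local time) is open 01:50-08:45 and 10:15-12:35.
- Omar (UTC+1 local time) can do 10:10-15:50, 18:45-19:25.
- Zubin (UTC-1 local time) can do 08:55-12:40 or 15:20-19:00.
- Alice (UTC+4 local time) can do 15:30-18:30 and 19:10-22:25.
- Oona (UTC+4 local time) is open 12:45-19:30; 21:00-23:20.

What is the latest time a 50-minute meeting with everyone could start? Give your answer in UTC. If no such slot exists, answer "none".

12:50

Jun in UTC: 08:50-15:45, 17:15-19:35 (add 7h to convert from UTC-7).
Omar in UTC: 09:10-14:50, 17:45-18:25 (subtract 1h to convert from UTC+1).
Zubin in UTC: 09:55-13:40, 16:20-20:00 (add 1h to convert from UTC-1).
Alice in UTC: 11:30-14:30, 15:10-18:25 (subtract 4h to convert from UTC+4).
Oona in UTC: 08:45-15:30, 17:00-19:20 (subtract 4h to convert from UTC+4).
Jun ∩ Omar: 09:10-14:50, 17:45-18:25.
Jun ∩ Omar ∩ Zubin: 09:55-13:40, 17:45-18:25.
Jun ∩ Omar ∩ Zubin ∩ Alice: 11:30-13:40, 17:45-18:25.
Jun ∩ Omar ∩ Zubin ∩ Alice ∩ Oona: 11:30-13:40, 17:45-18:25.
The last common window of at least 50 minutes is 11:30-13:40; a 50-minute meeting can start as late as 12:50 and still end by 13:40.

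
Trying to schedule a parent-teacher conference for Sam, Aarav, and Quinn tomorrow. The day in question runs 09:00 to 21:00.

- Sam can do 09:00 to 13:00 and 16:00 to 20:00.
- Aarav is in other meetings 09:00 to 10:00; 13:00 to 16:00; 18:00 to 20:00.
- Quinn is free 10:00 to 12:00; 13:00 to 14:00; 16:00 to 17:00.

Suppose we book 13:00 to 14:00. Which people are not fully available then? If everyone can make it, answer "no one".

Aarav, Sam

Sam free: 09:00-13:00, 16:00-20:00.
Aarav free: 10:00-13:00, 16:00-18:00, 20:00-21:00 (invert busy blocks within the working day).
Quinn free: 10:00-12:00, 13:00-14:00, 16:00-17:00.
Sam: not fully free for 13:00-14:00. Aarav: not fully free for 13:00-14:00. Quinn: free for 13:00-14:00.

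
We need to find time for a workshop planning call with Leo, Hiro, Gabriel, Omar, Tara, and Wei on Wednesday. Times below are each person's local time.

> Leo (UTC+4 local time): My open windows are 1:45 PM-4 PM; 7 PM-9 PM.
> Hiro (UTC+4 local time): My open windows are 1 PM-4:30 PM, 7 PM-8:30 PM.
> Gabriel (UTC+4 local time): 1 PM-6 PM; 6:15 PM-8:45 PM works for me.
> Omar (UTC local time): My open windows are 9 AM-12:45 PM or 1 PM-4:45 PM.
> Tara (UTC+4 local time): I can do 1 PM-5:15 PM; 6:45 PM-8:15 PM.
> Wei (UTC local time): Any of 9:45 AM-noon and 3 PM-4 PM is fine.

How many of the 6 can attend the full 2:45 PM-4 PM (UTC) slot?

Leo in UTC: 09:45-12:00, 15:00-17:00 (subtract 4h to convert from UTC+4).
Hiro in UTC: 09:00-12:30, 15:00-16:30 (subtract 4h to convert from UTC+4).
Gabriel in UTC: 09:00-14:00, 14:15-16:45 (subtract 4h to convert from UTC+4).
Omar in UTC: 09:00-12:45, 13:00-16:45.
Tara in UTC: 09:00-13:15, 14:45-16:15 (subtract 4h to convert from UTC+4).
Wei in UTC: 09:45-12:00, 15:00-16:00.
Gabriel, Omar, and Tara can make the full 14:45-16:00 slot — that's 3.

3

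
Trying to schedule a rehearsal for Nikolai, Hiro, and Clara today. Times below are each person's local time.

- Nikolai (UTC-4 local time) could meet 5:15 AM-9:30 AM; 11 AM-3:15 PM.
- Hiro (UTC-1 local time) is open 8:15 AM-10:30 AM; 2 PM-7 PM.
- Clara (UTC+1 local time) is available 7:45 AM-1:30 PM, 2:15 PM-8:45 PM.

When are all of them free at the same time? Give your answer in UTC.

Nikolai in UTC: 09:15-13:30, 15:00-19:15 (add 4h to convert from UTC-4).
Hiro in UTC: 09:15-11:30, 15:00-20:00 (add 1h to convert from UTC-1).
Clara in UTC: 06:45-12:30, 13:15-19:45 (subtract 1h to convert from UTC+1).
Nikolai ∩ Hiro: 09:15-11:30, 15:00-19:15.
Nikolai ∩ Hiro ∩ Clara: 09:15-11:30, 15:00-19:15.
So the common availability across everyone is 09:15-11:30, 15:00-19:15.

09:15-11:30, 15:00-19:15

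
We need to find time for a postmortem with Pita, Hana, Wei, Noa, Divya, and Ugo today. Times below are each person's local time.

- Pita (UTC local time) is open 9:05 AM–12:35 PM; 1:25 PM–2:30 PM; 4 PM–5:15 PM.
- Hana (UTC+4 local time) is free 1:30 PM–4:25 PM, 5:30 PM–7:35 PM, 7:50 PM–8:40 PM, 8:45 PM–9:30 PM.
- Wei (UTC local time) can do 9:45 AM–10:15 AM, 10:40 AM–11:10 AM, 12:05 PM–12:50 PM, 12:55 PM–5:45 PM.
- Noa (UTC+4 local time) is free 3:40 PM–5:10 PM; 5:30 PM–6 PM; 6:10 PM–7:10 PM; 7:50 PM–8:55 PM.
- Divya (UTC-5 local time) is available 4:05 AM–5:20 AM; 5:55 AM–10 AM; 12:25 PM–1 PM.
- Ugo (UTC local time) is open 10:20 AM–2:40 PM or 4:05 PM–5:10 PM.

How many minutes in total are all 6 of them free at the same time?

Pita in UTC: 09:05-12:35, 13:25-14:30, 16:00-17:15.
Hana in UTC: 09:30-12:25, 13:30-15:35, 15:50-16:40, 16:45-17:30 (subtract 4h to convert from UTC+4).
Wei in UTC: 09:45-10:15, 10:40-11:10, 12:05-12:50, 12:55-17:45.
Noa in UTC: 11:40-13:10, 13:30-14:00, 14:10-15:10, 15:50-16:55 (subtract 4h to convert from UTC+4).
Divya in UTC: 09:05-10:20, 10:55-15:00, 17:25-18:00 (add 5h to convert from UTC-5).
Ugo in UTC: 10:20-14:40, 16:05-17:10.
Pita ∩ Hana: 09:30-12:25, 13:30-14:30, 16:00-16:40, 16:45-17:15.
Pita ∩ Hana ∩ Wei: 09:45-10:15, 10:40-11:10, 12:05-12:25, 13:30-14:30, 16:00-16:40, 16:45-17:15.
Pita ∩ Hana ∩ Wei ∩ Noa: 12:05-12:25, 13:30-14:00, 14:10-14:30, 16:00-16:40, 16:45-16:55.
Pita ∩ Hana ∩ Wei ∩ Noa ∩ Divya: 12:05-12:25, 13:30-14:00, 14:10-14:30.
Pita ∩ Hana ∩ Wei ∩ Noa ∩ Divya ∩ Ugo: 12:05-12:25, 13:30-14:00, 14:10-14:30.
Summing the common windows: 20 + 30 + 20 = 70 minutes.

70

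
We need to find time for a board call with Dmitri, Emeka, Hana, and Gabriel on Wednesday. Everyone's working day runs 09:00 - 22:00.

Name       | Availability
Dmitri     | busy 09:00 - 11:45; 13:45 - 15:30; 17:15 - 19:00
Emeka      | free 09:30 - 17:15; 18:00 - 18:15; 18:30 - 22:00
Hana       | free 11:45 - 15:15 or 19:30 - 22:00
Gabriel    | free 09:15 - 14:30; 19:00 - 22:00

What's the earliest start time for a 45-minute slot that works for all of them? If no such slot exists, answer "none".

11:45

Dmitri free: 11:45-13:45, 15:30-17:15, 19:00-22:00 (invert busy blocks within the working day).
Emeka free: 09:30-17:15, 18:00-18:15, 18:30-22:00.
Hana free: 11:45-15:15, 19:30-22:00.
Gabriel free: 09:15-14:30, 19:00-22:00.
Dmitri ∩ Emeka: 11:45-13:45, 15:30-17:15, 19:00-22:00.
Dmitri ∩ Emeka ∩ Hana: 11:45-13:45, 19:30-22:00.
Dmitri ∩ Emeka ∩ Hana ∩ Gabriel: 11:45-13:45, 19:30-22:00.
The first common window of at least 45 minutes is 11:45-13:45, so the earliest start is 11:45.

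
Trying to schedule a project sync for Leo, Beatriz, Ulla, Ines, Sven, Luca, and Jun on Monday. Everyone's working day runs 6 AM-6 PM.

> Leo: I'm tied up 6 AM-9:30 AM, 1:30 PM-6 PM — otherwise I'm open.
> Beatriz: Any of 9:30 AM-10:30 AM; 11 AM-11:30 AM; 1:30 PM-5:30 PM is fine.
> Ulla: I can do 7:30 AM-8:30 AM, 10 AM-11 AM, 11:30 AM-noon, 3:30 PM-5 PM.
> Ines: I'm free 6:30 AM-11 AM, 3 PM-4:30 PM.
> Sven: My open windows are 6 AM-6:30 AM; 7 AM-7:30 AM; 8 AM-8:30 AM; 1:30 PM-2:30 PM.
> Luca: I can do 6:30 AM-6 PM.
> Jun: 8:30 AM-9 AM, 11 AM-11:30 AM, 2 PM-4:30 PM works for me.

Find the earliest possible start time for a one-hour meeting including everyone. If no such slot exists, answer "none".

none

Leo free: 09:30-13:30 (invert busy blocks within the working day).
Beatriz free: 09:30-10:30, 11:00-11:30, 13:30-17:30.
Ulla free: 07:30-08:30, 10:00-11:00, 11:30-12:00, 15:30-17:00.
Ines free: 06:30-11:00, 15:00-16:30.
Sven free: 06:00-06:30, 07:00-07:30, 08:00-08:30, 13:30-14:30.
Luca free: 06:30-18:00.
Jun free: 08:30-09:00, 11:00-11:30, 14:00-16:30.
Leo ∩ Beatriz: 09:30-10:30, 11:00-11:30.
Leo ∩ Beatriz ∩ Ulla: 10:00-10:30.
Leo ∩ Beatriz ∩ Ulla ∩ Ines: 10:00-10:30.
Leo ∩ Beatriz ∩ Ulla ∩ Ines ∩ Sven: ∅.
Leo ∩ Beatriz ∩ Ulla ∩ Ines ∩ Sven ∩ Luca: ∅.
Leo ∩ Beatriz ∩ Ulla ∩ Ines ∩ Sven ∩ Luca ∩ Jun: ∅.
There is no time when everyone is free.
No common window is at least 60 minutes long.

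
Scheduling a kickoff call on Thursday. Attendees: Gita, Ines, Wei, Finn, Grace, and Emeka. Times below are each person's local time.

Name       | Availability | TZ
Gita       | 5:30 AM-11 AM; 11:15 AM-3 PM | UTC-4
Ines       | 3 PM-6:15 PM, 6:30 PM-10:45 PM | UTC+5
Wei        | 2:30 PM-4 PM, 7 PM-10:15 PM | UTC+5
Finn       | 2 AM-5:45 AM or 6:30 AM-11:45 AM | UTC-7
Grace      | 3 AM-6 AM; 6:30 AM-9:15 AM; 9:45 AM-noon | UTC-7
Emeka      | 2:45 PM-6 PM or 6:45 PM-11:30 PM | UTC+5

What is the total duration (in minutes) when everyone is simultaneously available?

210

Gita in UTC: 09:30-15:00, 15:15-19:00 (add 4h to convert from UTC-4).
Ines in UTC: 10:00-13:15, 13:30-17:45 (subtract 5h to convert from UTC+5).
Wei in UTC: 09:30-11:00, 14:00-17:15 (subtract 5h to convert from UTC+5).
Finn in UTC: 09:00-12:45, 13:30-18:45 (add 7h to convert from UTC-7).
Grace in UTC: 10:00-13:00, 13:30-16:15, 16:45-19:00 (add 7h to convert from UTC-7).
Emeka in UTC: 09:45-13:00, 13:45-18:30 (subtract 5h to convert from UTC+5).
Gita ∩ Ines: 10:00-13:15, 13:30-15:00, 15:15-17:45.
Gita ∩ Ines ∩ Wei: 10:00-11:00, 14:00-15:00, 15:15-17:15.
Gita ∩ Ines ∩ Wei ∩ Finn: 10:00-11:00, 14:00-15:00, 15:15-17:15.
Gita ∩ Ines ∩ Wei ∩ Finn ∩ Grace: 10:00-11:00, 14:00-15:00, 15:15-16:15, 16:45-17:15.
Gita ∩ Ines ∩ Wei ∩ Finn ∩ Grace ∩ Emeka: 10:00-11:00, 14:00-15:00, 15:15-16:15, 16:45-17:15.
So the common availability across everyone is 10:00-11:00, 14:00-15:00, 15:15-16:15, 16:45-17:15.
Summing the common windows: 60 + 60 + 60 + 30 = 210 minutes.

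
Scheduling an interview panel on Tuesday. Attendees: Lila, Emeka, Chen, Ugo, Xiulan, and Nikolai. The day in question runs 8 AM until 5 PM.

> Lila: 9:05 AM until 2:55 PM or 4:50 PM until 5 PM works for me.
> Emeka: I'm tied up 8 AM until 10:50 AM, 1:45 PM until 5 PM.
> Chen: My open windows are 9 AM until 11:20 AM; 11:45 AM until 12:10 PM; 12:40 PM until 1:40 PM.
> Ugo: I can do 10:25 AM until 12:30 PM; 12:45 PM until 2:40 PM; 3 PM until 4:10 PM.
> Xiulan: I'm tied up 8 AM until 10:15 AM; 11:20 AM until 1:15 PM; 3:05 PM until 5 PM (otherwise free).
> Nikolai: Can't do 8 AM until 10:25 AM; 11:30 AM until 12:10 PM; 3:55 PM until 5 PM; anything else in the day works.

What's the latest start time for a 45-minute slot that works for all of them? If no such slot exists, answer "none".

none

Lila free: 09:05-14:55, 16:50-17:00.
Emeka free: 10:50-13:45 (invert busy blocks within the working day).
Chen free: 09:00-11:20, 11:45-12:10, 12:40-13:40.
Ugo free: 10:25-12:30, 12:45-14:40, 15:00-16:10.
Xiulan free: 10:15-11:20, 13:15-15:05 (invert busy blocks within the working day).
Nikolai free: 10:25-11:30, 12:10-15:55 (invert busy blocks within the working day).
Lila ∩ Emeka: 10:50-13:45.
Lila ∩ Emeka ∩ Chen: 10:50-11:20, 11:45-12:10, 12:40-13:40.
Lila ∩ Emeka ∩ Chen ∩ Ugo: 10:50-11:20, 11:45-12:10, 12:45-13:40.
Lila ∩ Emeka ∩ Chen ∩ Ugo ∩ Xiulan: 10:50-11:20, 13:15-13:40.
Lila ∩ Emeka ∩ Chen ∩ Ugo ∩ Xiulan ∩ Nikolai: 10:50-11:20, 13:15-13:40.
No common window is at least 45 minutes long.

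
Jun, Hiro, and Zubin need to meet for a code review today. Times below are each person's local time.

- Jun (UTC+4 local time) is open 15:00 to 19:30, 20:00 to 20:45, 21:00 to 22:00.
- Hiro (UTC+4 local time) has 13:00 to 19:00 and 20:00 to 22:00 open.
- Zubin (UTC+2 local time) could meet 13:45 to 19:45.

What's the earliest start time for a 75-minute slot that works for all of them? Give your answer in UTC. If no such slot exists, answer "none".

11:45

Jun in UTC: 11:00-15:30, 16:00-16:45, 17:00-18:00 (subtract 4h to convert from UTC+4).
Hiro in UTC: 09:00-15:00, 16:00-18:00 (subtract 4h to convert from UTC+4).
Zubin in UTC: 11:45-17:45 (subtract 2h to convert from UTC+2).
Jun ∩ Hiro: 11:00-15:00, 16:00-16:45, 17:00-18:00.
Jun ∩ Hiro ∩ Zubin: 11:45-15:00, 16:00-16:45, 17:00-17:45.
The first common window of at least 75 minutes is 11:45-15:00, so the earliest start is 11:45.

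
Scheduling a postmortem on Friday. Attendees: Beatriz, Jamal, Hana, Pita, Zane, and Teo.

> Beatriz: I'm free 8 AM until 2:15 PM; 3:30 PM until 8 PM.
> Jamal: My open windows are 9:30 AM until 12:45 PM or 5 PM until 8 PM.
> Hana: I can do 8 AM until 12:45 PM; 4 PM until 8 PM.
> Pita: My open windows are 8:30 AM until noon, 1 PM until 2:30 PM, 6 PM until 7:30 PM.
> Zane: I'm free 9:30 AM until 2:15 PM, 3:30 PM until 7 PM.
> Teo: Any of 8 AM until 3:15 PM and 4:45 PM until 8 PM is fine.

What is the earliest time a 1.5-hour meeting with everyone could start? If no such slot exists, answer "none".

09:30

Beatriz ∩ Jamal: 09:30-12:45, 17:00-20:00.
Beatriz ∩ Jamal ∩ Hana: 09:30-12:45, 17:00-20:00.
Beatriz ∩ Jamal ∩ Hana ∩ Pita: 09:30-12:00, 18:00-19:30.
Beatriz ∩ Jamal ∩ Hana ∩ Pita ∩ Zane: 09:30-12:00, 18:00-19:00.
Beatriz ∩ Jamal ∩ Hana ∩ Pita ∩ Zane ∩ Teo: 09:30-12:00, 18:00-19:00.
The first common window of at least 90 minutes is 09:30-12:00, so the earliest start is 09:30.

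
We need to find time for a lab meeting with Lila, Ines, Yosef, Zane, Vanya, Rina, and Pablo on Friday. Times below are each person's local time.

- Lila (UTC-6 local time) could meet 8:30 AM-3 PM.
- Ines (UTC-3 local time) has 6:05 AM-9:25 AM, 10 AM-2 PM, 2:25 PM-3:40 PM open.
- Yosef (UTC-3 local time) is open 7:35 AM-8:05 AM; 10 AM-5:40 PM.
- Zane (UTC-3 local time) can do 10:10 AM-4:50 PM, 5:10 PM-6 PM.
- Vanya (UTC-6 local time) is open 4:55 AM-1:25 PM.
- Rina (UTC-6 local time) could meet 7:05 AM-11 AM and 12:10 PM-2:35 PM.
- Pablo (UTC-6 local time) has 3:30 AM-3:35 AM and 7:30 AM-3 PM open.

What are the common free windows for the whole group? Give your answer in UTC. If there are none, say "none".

Lila in UTC: 14:30-21:00 (add 6h to convert from UTC-6).
Ines in UTC: 09:05-12:25, 13:00-17:00, 17:25-18:40 (add 3h to convert from UTC-3).
Yosef in UTC: 10:35-11:05, 13:00-20:40 (add 3h to convert from UTC-3).
Zane in UTC: 13:10-19:50, 20:10-21:00 (add 3h to convert from UTC-3).
Vanya in UTC: 10:55-19:25 (add 6h to convert from UTC-6).
Rina in UTC: 13:05-17:00, 18:10-20:35 (add 6h to convert from UTC-6).
Pablo in UTC: 09:30-09:35, 13:30-21:00 (add 6h to convert from UTC-6).
Lila ∩ Ines: 14:30-17:00, 17:25-18:40.
Lila ∩ Ines ∩ Yosef: 14:30-17:00, 17:25-18:40.
Lila ∩ Ines ∩ Yosef ∩ Zane: 14:30-17:00, 17:25-18:40.
Lila ∩ Ines ∩ Yosef ∩ Zane ∩ Vanya: 14:30-17:00, 17:25-18:40.
Lila ∩ Ines ∩ Yosef ∩ Zane ∩ Vanya ∩ Rina: 14:30-17:00, 18:10-18:40.
Lila ∩ Ines ∩ Yosef ∩ Zane ∩ Vanya ∩ Rina ∩ Pablo: 14:30-17:00, 18:10-18:40.
So the common availability across everyone is 14:30-17:00, 18:10-18:40.

14:30-17:00, 18:10-18:40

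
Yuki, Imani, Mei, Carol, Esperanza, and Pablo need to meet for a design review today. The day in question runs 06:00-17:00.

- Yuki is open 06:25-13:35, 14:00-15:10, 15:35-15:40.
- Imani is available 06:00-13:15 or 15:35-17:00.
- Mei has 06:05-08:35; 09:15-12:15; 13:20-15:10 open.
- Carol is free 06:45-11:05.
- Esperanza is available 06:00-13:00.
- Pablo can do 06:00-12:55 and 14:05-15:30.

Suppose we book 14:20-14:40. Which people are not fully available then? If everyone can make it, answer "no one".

Yuki: free for 14:20-14:40. Imani: not fully free for 14:20-14:40. Mei: free for 14:20-14:40. Carol: not fully free for 14:20-14:40. Esperanza: not fully free for 14:20-14:40. Pablo: free for 14:20-14:40.

Carol, Esperanza, Imani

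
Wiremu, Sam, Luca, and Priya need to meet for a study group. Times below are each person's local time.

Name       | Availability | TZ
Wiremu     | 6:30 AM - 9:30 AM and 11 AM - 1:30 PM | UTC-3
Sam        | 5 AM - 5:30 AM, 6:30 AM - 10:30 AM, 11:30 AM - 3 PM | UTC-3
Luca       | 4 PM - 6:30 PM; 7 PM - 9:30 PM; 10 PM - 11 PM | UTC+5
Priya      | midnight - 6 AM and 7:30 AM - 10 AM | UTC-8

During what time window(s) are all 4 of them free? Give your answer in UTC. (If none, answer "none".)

11:00-12:30, 15:30-16:30

Wiremu in UTC: 09:30-12:30, 14:00-16:30 (add 3h to convert from UTC-3).
Sam in UTC: 08:00-08:30, 09:30-13:30, 14:30-18:00 (add 3h to convert from UTC-3).
Luca in UTC: 11:00-13:30, 14:00-16:30, 17:00-18:00 (subtract 5h to convert from UTC+5).
Priya in UTC: 08:00-14:00, 15:30-18:00 (add 8h to convert from UTC-8).
Wiremu ∩ Sam: 09:30-12:30, 14:30-16:30.
Wiremu ∩ Sam ∩ Luca: 11:00-12:30, 14:30-16:30.
Wiremu ∩ Sam ∩ Luca ∩ Priya: 11:00-12:30, 15:30-16:30.
Those are the intersection windows.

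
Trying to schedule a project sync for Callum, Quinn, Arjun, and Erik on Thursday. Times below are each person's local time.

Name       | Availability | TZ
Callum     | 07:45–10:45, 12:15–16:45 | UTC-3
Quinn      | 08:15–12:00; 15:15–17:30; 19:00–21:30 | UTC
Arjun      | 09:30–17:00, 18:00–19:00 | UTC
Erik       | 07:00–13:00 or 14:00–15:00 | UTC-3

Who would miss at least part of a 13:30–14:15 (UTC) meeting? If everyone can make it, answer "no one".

Callum in UTC: 10:45-13:45, 15:15-19:45 (add 3h to convert from UTC-3).
Quinn in UTC: 08:15-12:00, 15:15-17:30, 19:00-21:30.
Arjun in UTC: 09:30-17:00, 18:00-19:00.
Erik in UTC: 10:00-16:00, 17:00-18:00 (add 3h to convert from UTC-3).
Callum: not fully free for 13:30-14:15. Quinn: not fully free for 13:30-14:15. Arjun: free for 13:30-14:15. Erik: free for 13:30-14:15.

Callum, Quinn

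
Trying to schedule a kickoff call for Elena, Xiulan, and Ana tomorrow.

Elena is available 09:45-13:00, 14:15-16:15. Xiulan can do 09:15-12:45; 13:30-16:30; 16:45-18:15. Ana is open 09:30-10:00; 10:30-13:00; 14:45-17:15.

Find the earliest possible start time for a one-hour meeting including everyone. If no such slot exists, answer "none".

Elena ∩ Xiulan: 09:45-12:45, 14:15-16:15.
Elena ∩ Xiulan ∩ Ana: 09:45-10:00, 10:30-12:45, 14:45-16:15.
So the common availability across everyone is 09:45-10:00, 10:30-12:45, 14:45-16:15.
The first common window of at least 60 minutes is 10:30-12:45, so the earliest start is 10:30.

10:30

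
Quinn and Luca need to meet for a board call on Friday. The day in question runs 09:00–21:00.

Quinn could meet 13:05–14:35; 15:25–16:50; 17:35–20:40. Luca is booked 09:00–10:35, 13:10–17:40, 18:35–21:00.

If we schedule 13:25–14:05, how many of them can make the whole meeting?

Quinn free: 13:05-14:35, 15:25-16:50, 17:35-20:40.
Luca free: 10:35-13:10, 17:40-18:35 (invert busy blocks within the working day).
Quinn can make the full 13:25-14:05 slot — that's 1.

1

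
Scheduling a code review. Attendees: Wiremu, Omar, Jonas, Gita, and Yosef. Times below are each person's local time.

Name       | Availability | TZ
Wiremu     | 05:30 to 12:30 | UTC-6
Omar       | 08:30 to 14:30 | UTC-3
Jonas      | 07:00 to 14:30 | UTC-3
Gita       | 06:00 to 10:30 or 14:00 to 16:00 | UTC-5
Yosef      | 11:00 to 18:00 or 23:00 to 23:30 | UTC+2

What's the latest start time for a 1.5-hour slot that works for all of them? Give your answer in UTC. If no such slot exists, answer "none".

14:00

Wiremu in UTC: 11:30-18:30 (add 6h to convert from UTC-6).
Omar in UTC: 11:30-17:30 (add 3h to convert from UTC-3).
Jonas in UTC: 10:00-17:30 (add 3h to convert from UTC-3).
Gita in UTC: 11:00-15:30, 19:00-21:00 (add 5h to convert from UTC-5).
Yosef in UTC: 09:00-16:00, 21:00-21:30 (subtract 2h to convert from UTC+2).
Wiremu ∩ Omar: 11:30-17:30.
Wiremu ∩ Omar ∩ Jonas: 11:30-17:30.
Wiremu ∩ Omar ∩ Jonas ∩ Gita: 11:30-15:30.
Wiremu ∩ Omar ∩ Jonas ∩ Gita ∩ Yosef: 11:30-15:30.
So the common availability across everyone is 11:30-15:30.
The last common window of at least 90 minutes is 11:30-15:30; a 90-minute meeting can start as late as 14:00 and still end by 15:30.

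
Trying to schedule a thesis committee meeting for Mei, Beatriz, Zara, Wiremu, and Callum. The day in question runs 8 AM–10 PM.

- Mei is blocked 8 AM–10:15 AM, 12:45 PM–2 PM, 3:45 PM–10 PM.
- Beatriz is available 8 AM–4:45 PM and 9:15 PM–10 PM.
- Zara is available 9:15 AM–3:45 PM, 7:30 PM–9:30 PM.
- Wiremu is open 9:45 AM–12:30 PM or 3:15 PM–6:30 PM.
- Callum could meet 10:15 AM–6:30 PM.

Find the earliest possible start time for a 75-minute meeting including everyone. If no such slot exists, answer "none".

Mei free: 10:15-12:45, 14:00-15:45 (invert busy blocks within the working day).
Beatriz free: 08:00-16:45, 21:15-22:00.
Zara free: 09:15-15:45, 19:30-21:30.
Wiremu free: 09:45-12:30, 15:15-18:30.
Callum free: 10:15-18:30.
Mei ∩ Beatriz: 10:15-12:45, 14:00-15:45.
Mei ∩ Beatriz ∩ Zara: 10:15-12:45, 14:00-15:45.
Mei ∩ Beatriz ∩ Zara ∩ Wiremu: 10:15-12:30, 15:15-15:45.
Mei ∩ Beatriz ∩ Zara ∩ Wiremu ∩ Callum: 10:15-12:30, 15:15-15:45.
Those are the intersection windows.
The first common window of at least 75 minutes is 10:15-12:30, so the earliest start is 10:15.

10:15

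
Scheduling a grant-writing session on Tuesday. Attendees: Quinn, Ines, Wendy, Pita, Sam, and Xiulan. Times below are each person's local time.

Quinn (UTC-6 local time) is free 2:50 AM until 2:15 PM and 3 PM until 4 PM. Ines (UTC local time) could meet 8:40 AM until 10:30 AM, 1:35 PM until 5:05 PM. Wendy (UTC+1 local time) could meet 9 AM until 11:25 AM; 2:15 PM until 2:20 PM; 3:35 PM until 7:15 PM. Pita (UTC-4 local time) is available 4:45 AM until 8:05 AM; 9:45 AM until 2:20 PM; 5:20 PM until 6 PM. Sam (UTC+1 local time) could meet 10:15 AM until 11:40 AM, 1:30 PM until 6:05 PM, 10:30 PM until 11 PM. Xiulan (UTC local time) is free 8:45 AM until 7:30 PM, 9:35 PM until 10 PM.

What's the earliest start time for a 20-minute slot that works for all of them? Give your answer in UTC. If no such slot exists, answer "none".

Quinn in UTC: 08:50-20:15, 21:00-22:00 (add 6h to convert from UTC-6).
Ines in UTC: 08:40-10:30, 13:35-17:05.
Wendy in UTC: 08:00-10:25, 13:15-13:20, 14:35-18:15 (subtract 1h to convert from UTC+1).
Pita in UTC: 08:45-12:05, 13:45-18:20, 21:20-22:00 (add 4h to convert from UTC-4).
Sam in UTC: 09:15-10:40, 12:30-17:05, 21:30-22:00 (subtract 1h to convert from UTC+1).
Xiulan in UTC: 08:45-19:30, 21:35-22:00.
Quinn ∩ Ines: 08:50-10:30, 13:35-17:05.
Quinn ∩ Ines ∩ Wendy: 08:50-10:25, 14:35-17:05.
Quinn ∩ Ines ∩ Wendy ∩ Pita: 08:50-10:25, 14:35-17:05.
Quinn ∩ Ines ∩ Wendy ∩ Pita ∩ Sam: 09:15-10:25, 14:35-17:05.
Quinn ∩ Ines ∩ Wendy ∩ Pita ∩ Sam ∩ Xiulan: 09:15-10:25, 14:35-17:05.
Those are the intersection windows.
The first common window of at least 20 minutes is 09:15-10:25, so the earliest start is 09:15.

09:15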